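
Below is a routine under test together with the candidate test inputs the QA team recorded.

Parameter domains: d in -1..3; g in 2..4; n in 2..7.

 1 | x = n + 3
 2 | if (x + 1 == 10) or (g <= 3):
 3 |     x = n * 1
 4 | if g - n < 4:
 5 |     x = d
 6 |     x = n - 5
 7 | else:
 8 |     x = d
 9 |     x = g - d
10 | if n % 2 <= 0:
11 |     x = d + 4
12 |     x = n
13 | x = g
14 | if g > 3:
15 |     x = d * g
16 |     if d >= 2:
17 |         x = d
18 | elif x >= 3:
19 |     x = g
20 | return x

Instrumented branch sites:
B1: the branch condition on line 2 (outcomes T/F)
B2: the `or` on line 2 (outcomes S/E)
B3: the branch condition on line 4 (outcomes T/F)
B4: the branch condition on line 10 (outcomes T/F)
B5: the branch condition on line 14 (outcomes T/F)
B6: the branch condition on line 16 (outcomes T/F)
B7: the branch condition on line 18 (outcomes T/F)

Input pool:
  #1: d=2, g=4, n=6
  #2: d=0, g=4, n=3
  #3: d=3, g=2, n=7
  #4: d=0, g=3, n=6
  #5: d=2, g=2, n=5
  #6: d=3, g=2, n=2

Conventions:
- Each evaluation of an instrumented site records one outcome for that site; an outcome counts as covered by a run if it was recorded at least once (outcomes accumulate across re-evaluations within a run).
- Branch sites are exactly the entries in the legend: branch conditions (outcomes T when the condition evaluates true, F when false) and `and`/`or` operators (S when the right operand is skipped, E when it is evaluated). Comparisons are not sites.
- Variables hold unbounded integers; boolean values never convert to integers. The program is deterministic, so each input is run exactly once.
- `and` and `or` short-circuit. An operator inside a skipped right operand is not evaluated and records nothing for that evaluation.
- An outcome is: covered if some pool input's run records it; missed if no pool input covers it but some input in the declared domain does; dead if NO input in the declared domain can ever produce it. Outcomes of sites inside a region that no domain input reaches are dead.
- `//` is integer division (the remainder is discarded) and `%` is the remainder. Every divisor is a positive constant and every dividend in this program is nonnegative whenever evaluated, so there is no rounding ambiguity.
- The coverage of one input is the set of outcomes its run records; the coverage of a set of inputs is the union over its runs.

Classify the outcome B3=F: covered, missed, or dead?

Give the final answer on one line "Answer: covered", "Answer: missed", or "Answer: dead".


no pool input records B3=F
checking all 90 inputs in the declared domain: B3=F is never recorded -> dead
Answer: dead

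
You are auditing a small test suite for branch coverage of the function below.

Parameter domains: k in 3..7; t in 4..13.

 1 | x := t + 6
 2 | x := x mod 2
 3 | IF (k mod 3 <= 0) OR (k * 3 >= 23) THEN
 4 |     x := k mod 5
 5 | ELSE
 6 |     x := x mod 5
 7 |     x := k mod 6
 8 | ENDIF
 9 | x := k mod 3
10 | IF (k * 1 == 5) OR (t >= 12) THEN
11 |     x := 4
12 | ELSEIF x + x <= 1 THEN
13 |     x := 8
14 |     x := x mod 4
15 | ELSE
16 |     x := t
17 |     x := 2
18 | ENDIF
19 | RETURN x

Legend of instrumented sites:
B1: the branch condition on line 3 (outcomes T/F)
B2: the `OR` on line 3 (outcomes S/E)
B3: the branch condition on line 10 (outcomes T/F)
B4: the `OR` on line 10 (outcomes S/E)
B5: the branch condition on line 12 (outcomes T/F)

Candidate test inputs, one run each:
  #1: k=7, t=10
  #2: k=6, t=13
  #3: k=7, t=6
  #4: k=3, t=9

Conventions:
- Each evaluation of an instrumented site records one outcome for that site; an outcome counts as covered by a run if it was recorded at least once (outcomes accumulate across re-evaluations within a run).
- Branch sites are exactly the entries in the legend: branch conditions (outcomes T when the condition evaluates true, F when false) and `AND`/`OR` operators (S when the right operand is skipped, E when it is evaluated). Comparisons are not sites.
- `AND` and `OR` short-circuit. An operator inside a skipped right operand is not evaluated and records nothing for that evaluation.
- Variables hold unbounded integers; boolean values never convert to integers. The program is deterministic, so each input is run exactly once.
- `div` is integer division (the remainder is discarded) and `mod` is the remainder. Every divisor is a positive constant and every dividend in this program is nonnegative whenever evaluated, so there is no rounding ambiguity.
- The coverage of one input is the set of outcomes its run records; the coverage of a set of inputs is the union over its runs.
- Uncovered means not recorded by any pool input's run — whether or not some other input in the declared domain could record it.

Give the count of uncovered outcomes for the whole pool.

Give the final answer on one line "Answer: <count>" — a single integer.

input #1, k=7, t=10: outcomes B1=F, B2=E, B3=F, B4=E, B5=F
input #2, k=6, t=13: outcomes B1=T, B2=S, B3=T, B4=E
input #3, k=7, t=6: outcomes B1=F, B2=E, B3=F, B4=E, B5=F
input #4, k=3, t=9: outcomes B1=T, B2=S, B3=F, B4=E, B5=T
union over the pool: B1=T, B1=F, B2=S, B2=E, B3=T, B3=F, B4=E, B5=T, B5=F
uncovered (1 of 10): B4=S

Answer: 1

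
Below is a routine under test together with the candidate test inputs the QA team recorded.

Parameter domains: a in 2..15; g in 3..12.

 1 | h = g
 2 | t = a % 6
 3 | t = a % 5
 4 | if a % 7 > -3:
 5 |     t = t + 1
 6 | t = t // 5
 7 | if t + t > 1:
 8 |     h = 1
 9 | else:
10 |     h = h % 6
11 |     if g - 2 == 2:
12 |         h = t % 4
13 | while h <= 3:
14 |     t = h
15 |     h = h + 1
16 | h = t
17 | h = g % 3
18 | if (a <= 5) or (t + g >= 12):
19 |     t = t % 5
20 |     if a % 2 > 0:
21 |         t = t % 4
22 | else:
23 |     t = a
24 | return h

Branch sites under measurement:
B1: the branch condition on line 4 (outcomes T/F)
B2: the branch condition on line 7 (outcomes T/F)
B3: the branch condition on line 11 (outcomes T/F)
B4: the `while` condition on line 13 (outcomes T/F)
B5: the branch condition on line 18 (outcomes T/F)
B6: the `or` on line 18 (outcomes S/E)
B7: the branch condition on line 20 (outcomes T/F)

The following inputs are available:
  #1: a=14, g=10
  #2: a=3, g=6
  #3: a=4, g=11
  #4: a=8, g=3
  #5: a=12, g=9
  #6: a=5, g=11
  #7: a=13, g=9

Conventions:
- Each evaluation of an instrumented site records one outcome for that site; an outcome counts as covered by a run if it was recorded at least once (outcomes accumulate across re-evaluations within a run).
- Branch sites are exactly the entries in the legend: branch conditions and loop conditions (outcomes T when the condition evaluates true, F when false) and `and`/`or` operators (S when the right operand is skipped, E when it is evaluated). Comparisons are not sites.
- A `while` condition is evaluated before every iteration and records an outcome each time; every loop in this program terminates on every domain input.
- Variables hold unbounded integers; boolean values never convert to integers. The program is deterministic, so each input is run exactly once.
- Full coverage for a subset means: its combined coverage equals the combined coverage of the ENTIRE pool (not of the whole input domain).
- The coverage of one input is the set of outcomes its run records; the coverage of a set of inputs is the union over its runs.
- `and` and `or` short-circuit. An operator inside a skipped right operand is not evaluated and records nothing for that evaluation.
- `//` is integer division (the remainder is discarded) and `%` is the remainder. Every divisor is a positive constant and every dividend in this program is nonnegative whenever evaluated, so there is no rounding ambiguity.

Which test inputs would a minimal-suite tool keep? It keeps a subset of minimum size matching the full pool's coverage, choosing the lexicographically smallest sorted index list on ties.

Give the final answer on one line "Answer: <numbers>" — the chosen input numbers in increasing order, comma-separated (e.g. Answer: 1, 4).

#1 (a=14, g=10) -> B1->T, B2->T, B4->T, B4->T, B4->T, B4->F, B6->E, B5->T, B7->F; covered: B1=T, B2=T, B4=T, B4=F, B5=T, B6=E, B7=F
#2 (a=3, g=6) -> B1->T, B2->F, B3->F, B4->T, B4->T, B4->T, B4->T, B4->F, B6->S, B5->T, B7->T; covered: B1=T, B2=F, B3=F, B4=T, B4=F, B5=T, B6=S, B7=T
#3 (a=4, g=11) -> B1->T, B2->T, B4->T, B4->T, B4->T, B4->F, B6->S, B5->T, B7->F; covered: B1=T, B2=T, B4=T, B4=F, B5=T, B6=S, B7=F
#4 (a=8, g=3) -> B1->T, B2->F, B3->F, B4->T, B4->F, B6->E, B5->F; covered: B1=T, B2=F, B3=F, B4=T, B4=F, B5=F, B6=E
#5 (a=12, g=9) -> B1->T, B2->F, B3->F, B4->T, B4->F, B6->E, B5->T, B7->F; covered: B1=T, B2=F, B3=F, B4=T, B4=F, B5=T, B6=E, B7=F
#6 (a=5, g=11) -> B1->T, B2->F, B3->F, B4->F, B6->S, B5->T, B7->T; covered: B1=T, B2=F, B3=F, B4=F, B5=T, B6=S, B7=T
#7 (a=13, g=9) -> B1->T, B2->F, B3->F, B4->T, B4->F, B6->E, B5->T, B7->T; covered: B1=T, B2=F, B3=F, B4=T, B4=F, B5=T, B6=E, B7=T
union over all inputs: B1=T, B2=T, B2=F, B3=F, B4=T, B4=F, B5=T, B5=F, B6=S, B6=E, B7=T, B7=F (12 outcomes)
every size-1 subset falls short of the 12 outcomes (best: 8/12)
every size-2 subset falls short of the 12 outcomes (best: 11/12)
at size 3, {1, 2, 4} reaches all 12 outcomes; every lexicographically earlier size-3 subset fails

Answer: 1, 2, 4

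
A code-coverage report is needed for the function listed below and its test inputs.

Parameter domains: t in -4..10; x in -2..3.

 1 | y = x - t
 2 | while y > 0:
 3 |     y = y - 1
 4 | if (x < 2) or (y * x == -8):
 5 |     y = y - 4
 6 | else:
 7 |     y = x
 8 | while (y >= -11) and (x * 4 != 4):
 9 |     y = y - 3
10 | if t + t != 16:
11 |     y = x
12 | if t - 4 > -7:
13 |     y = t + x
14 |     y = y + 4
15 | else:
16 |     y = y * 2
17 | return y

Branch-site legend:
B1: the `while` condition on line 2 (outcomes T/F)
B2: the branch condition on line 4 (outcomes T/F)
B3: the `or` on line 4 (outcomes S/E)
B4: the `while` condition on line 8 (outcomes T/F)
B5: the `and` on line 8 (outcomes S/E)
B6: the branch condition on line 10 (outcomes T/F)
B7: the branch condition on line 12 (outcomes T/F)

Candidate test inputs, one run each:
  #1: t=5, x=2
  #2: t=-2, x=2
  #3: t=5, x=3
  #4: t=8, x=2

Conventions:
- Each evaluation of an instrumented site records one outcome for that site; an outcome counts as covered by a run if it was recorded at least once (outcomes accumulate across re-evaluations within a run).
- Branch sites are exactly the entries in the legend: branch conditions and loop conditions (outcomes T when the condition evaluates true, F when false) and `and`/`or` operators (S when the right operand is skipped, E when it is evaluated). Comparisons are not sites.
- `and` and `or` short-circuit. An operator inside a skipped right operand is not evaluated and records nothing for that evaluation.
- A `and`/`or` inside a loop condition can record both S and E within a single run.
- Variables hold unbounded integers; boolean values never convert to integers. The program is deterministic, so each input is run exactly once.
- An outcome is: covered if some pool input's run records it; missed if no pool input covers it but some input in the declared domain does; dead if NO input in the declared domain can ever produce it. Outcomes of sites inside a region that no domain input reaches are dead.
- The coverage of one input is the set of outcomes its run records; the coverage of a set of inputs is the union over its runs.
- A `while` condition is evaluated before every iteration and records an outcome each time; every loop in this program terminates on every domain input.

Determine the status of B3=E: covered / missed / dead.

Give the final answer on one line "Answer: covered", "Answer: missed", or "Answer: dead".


B3=E is recorded by pool input(s) 1, 2, 3, 4 -> covered
Answer: covered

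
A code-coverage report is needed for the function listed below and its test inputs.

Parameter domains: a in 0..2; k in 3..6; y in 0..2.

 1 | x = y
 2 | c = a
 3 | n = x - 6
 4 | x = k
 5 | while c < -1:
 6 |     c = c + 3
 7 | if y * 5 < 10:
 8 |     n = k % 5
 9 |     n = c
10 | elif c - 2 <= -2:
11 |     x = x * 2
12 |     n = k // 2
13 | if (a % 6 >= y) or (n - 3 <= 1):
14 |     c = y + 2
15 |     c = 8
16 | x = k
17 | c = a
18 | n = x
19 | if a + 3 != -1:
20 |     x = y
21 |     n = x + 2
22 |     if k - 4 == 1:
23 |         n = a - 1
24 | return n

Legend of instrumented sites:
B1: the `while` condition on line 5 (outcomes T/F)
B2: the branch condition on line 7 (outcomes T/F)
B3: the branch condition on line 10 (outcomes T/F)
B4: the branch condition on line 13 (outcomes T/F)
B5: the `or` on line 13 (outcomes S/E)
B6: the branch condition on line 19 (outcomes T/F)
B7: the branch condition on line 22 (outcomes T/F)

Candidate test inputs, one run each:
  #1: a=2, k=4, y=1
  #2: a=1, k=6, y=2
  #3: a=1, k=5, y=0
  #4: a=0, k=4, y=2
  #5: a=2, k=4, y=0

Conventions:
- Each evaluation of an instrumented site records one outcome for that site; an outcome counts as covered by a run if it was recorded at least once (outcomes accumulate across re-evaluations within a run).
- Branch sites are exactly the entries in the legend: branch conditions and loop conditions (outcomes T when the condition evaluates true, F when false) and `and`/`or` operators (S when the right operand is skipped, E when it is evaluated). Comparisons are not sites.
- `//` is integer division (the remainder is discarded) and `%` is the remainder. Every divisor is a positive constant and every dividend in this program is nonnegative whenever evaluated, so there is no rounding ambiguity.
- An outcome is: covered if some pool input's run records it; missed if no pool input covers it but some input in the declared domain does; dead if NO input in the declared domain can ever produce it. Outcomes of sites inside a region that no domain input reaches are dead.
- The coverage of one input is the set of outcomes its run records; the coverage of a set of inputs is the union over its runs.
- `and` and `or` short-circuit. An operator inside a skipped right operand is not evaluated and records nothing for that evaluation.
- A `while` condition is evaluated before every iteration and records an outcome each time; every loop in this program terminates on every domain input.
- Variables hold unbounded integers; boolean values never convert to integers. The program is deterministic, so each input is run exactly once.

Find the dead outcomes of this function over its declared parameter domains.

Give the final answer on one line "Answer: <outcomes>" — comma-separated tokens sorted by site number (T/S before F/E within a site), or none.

sweeping the full domain (36 inputs) for each outcome:
  B1=T: no domain input ever produces it -> dead
  B4=F: no domain input ever produces it -> dead
  B6=F: no domain input ever produces it -> dead
  reachable outcomes have witnesses, e.g. B1=F (e.g. a=0, k=3, y=0), B2=T (e.g. a=0, k=3, y=0), B2=F (e.g. a=0, k=3, y=2), B3=T (e.g. a=0, k=3, y=2)

Answer: B1=T, B4=F, B6=F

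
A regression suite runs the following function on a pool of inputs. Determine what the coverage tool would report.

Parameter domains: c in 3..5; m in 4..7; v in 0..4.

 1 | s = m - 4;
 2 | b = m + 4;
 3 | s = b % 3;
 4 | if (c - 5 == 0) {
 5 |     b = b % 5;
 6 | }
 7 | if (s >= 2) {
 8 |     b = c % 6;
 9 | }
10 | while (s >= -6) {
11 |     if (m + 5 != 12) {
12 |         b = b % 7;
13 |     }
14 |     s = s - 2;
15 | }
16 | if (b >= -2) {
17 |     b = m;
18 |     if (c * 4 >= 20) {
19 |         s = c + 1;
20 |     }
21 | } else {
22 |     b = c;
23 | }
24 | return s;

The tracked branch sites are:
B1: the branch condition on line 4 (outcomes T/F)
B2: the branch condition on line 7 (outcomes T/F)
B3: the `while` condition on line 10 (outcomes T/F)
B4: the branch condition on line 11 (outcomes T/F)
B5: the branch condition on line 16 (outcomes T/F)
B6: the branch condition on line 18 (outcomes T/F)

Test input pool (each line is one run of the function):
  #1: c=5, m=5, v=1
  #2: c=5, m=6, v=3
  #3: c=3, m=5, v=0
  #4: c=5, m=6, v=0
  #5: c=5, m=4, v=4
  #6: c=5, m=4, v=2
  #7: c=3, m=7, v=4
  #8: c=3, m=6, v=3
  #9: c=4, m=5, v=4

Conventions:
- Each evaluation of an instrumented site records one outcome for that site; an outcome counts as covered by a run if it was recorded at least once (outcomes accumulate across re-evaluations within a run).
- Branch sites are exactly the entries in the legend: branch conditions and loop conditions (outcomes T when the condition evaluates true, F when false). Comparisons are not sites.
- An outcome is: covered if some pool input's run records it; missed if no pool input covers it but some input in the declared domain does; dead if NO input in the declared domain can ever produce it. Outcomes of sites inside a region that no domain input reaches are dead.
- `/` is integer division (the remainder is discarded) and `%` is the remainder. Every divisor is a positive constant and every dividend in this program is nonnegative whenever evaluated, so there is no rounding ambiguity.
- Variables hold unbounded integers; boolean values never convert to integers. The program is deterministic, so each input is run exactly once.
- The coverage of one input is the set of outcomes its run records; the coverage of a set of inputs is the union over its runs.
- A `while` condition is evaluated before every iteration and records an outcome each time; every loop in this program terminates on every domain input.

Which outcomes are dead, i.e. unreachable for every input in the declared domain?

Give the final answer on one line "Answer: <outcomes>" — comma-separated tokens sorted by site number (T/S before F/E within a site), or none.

checking every outcome against all 60 domain inputs:
  B5=F: zero occurrences over every domain input -> dead
  reachable outcomes have witnesses, e.g. B1=T (e.g. c=5, m=4, v=0), B1=F (e.g. c=3, m=4, v=0), B2=T (e.g. c=3, m=4, v=0), B2=F (e.g. c=3, m=5, v=0)

Answer: B5=F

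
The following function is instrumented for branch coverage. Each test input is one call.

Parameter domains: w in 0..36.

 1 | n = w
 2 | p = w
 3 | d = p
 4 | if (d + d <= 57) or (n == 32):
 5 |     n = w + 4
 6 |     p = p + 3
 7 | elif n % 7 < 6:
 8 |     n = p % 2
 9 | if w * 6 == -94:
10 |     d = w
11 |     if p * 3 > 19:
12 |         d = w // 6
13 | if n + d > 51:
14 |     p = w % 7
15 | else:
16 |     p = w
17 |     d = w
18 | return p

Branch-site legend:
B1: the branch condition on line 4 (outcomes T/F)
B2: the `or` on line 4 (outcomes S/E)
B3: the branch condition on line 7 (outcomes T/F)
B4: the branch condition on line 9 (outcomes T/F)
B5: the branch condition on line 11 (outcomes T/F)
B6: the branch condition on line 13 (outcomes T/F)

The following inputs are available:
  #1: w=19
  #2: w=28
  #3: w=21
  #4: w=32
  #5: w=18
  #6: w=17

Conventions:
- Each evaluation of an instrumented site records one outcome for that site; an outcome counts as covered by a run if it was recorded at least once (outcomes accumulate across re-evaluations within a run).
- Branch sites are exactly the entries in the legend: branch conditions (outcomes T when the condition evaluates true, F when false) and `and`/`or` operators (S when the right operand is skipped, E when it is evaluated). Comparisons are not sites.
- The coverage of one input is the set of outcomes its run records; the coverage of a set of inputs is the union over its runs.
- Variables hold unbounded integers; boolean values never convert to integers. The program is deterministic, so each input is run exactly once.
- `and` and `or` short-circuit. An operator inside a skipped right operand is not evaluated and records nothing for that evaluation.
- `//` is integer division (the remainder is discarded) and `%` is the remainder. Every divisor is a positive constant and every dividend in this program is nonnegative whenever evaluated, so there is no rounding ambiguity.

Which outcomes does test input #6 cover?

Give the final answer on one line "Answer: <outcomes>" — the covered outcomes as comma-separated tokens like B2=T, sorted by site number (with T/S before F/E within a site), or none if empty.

Event log for input #6 (w=17):
  B2->S, B1->T, B4->F, B6->F
distinct outcomes covered: B1=T, B2=S, B4=F, B6=F

Answer: B1=T, B2=S, B4=F, B6=F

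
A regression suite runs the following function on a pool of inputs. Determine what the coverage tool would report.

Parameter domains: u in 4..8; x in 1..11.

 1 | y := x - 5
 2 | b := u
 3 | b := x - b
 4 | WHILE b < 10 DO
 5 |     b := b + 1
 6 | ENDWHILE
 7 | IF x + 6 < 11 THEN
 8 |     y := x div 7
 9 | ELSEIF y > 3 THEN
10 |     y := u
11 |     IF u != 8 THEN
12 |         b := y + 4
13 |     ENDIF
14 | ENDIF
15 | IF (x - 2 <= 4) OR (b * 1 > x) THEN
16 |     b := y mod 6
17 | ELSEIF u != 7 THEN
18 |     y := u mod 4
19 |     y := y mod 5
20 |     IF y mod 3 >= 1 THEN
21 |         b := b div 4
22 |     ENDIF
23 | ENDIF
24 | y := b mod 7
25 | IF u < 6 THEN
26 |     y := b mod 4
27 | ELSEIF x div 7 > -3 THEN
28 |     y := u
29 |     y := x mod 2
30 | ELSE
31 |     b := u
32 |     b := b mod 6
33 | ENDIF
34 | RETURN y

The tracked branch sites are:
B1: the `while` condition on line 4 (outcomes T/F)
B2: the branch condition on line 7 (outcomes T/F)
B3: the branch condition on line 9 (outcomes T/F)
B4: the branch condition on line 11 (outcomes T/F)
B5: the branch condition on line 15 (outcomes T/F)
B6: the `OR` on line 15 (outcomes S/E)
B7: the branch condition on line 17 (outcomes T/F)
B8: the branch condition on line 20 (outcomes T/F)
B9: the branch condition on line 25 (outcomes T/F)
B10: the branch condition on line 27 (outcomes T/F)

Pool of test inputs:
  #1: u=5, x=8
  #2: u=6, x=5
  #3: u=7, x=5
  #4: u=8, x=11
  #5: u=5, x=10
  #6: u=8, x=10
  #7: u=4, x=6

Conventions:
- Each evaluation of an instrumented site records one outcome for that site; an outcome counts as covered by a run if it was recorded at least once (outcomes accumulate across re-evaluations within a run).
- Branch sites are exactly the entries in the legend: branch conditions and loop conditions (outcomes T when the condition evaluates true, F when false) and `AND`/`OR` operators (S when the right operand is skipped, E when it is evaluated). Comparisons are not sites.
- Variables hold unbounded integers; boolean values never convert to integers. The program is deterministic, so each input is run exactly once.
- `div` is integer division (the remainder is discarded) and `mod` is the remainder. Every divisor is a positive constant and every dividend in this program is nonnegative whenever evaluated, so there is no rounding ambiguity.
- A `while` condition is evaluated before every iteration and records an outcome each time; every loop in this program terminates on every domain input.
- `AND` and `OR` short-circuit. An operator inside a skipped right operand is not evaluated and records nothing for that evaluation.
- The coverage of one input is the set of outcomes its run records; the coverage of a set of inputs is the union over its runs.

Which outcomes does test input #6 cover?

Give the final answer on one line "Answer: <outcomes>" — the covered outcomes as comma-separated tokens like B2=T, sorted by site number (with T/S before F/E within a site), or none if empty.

Event log for input #6 (u=8, x=10):
  B1->T, B1->T, B1->T, B1->T, B1->T, B1->T, B1->T, B1->T, B1->F, B2->F
  B3->T, B4->F, B6->E, B5->F, B7->T, B8->F, B9->F, B10->T
distinct outcomes covered: B1=T, B1=F, B2=F, B3=T, B4=F, B5=F, B6=E, B7=T, B8=F, B9=F, B10=T

Answer: B1=T, B1=F, B2=F, B3=T, B4=F, B5=F, B6=E, B7=T, B8=F, B9=F, B10=T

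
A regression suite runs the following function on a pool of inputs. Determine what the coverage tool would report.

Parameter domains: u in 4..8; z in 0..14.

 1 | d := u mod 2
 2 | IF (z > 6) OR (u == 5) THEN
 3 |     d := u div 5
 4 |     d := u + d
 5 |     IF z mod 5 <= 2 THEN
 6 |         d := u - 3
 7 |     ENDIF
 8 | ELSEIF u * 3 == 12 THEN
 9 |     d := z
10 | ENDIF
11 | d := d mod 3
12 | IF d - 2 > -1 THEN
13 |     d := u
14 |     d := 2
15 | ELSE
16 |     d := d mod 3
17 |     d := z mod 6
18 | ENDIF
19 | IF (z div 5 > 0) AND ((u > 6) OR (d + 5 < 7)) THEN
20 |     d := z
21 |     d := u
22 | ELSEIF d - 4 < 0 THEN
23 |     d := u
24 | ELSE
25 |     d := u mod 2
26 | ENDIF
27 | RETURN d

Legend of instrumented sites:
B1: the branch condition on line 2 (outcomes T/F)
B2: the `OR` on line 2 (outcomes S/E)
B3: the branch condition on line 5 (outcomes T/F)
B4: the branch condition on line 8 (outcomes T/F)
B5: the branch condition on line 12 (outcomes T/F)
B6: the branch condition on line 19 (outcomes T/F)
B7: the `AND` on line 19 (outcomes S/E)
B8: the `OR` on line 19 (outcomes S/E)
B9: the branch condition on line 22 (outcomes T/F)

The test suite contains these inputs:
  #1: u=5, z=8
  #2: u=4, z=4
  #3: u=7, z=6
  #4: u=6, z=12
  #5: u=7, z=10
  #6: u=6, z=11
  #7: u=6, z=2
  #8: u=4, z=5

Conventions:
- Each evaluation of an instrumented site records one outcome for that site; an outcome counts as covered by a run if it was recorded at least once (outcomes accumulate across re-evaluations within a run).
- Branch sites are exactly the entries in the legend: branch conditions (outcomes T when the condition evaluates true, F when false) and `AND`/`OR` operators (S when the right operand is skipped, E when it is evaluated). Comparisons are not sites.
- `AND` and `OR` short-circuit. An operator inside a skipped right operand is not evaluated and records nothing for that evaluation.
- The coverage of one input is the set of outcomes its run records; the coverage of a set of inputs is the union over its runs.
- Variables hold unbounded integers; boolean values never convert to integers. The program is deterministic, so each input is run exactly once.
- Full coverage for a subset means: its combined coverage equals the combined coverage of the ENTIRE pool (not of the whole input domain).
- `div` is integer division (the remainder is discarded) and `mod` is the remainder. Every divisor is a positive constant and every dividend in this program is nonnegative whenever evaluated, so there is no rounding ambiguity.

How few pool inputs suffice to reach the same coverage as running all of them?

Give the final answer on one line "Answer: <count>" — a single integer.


input #1 (u=5, z=8): events B2->S, B1->T, B3->F, B5->F, B7->E, B8->E, B6->F, B9->T; covers B1=T, B2=S, B3=F, B5=F, B6=F, B7=E, B8=E, B9=T
input #2 (u=4, z=4): events B2->E, B1->F, B4->T, B5->F, B7->S, B6->F, B9->F; covers B1=F, B2=E, B4=T, B5=F, B6=F, B7=S, B9=F
input #3 (u=7, z=6): events B2->E, B1->F, B4->F, B5->F, B7->E, B8->S, B6->T; covers B1=F, B2=E, B4=F, B5=F, B6=T, B7=E, B8=S
input #4 (u=6, z=12): events B2->S, B1->T, B3->T, B5->F, B7->E, B8->E, B6->T; covers B1=T, B2=S, B3=T, B5=F, B6=T, B7=E, B8=E
input #5 (u=7, z=10): events B2->S, B1->T, B3->T, B5->F, B7->E, B8->S, B6->T; covers B1=T, B2=S, B3=T, B5=F, B6=T, B7=E, B8=S
input #6 (u=6, z=11): events B2->S, B1->T, B3->T, B5->F, B7->E, B8->E, B6->F, B9->F; covers B1=T, B2=S, B3=T, B5=F, B6=F, B7=E, B8=E, B9=F
input #7 (u=6, z=2): events B2->E, B1->F, B4->F, B5->F, B7->S, B6->F, B9->T; covers B1=F, B2=E, B4=F, B5=F, B6=F, B7=S, B9=T
input #8 (u=4, z=5): events B2->E, B1->F, B4->T, B5->T, B7->E, B8->E, B6->F, B9->T; covers B1=F, B2=E, B4=T, B5=T, B6=F, B7=E, B8=E, B9=T
the full pool covers 18 outcomes: B1=T, B1=F, B2=S, B2=E, B3=T, B3=F, B4=T, B4=F, B5=T, B5=F, B6=T, B6=F, B7=S, B7=E, B8=S, B8=E, B9=T, B9=F
checked all size-1 subsets: none covers 18 outcomes (max 8/18)
checked all size-2 subsets: none covers 18 outcomes (max 14/18)
checked all size-3 subsets: none covers 18 outcomes (max 16/18)
checked all size-4 subsets: none covers 18 outcomes (max 17/18)
size 5: inputs {1, 2, 3, 4, 8} cover all 18 outcomes, and no lexicographically smaller subset of this size does
Answer: 5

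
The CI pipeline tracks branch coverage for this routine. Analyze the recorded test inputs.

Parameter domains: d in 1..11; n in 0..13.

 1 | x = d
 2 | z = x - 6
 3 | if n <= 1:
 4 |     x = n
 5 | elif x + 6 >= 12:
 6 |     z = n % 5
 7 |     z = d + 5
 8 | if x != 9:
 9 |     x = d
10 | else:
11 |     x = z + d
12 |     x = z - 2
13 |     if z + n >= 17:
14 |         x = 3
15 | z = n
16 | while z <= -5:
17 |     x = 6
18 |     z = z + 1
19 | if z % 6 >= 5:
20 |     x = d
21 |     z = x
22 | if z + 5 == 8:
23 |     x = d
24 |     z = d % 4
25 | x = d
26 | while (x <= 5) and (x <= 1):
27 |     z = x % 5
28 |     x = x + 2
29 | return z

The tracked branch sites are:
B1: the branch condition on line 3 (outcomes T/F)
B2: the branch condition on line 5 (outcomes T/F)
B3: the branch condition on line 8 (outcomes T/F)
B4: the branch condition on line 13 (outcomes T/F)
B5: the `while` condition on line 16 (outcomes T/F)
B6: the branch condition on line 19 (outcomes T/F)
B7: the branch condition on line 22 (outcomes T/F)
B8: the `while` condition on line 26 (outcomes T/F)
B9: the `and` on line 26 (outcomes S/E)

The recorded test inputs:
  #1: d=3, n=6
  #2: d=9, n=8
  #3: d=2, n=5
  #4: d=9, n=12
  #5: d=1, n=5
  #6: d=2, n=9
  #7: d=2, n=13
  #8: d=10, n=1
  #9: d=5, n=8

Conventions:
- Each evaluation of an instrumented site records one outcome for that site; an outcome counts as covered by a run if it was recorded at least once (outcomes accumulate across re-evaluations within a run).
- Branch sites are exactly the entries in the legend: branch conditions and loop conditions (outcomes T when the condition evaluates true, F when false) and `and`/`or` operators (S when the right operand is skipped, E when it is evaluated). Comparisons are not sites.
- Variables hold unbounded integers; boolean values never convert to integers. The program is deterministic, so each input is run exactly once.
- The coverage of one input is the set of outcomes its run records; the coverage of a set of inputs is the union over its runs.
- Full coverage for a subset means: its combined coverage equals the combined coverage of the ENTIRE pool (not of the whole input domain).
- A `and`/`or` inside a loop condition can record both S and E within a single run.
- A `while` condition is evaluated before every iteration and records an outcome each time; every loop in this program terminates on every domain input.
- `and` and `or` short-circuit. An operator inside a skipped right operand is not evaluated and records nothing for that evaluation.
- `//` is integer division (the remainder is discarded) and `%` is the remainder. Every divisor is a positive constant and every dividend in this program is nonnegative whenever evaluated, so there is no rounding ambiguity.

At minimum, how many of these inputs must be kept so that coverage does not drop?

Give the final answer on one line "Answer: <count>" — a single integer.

test 1 (d=3, n=6) hits B1=F, B2=F, B3=T, B5=F, B6=F, B7=F, B8=F, B9=E
test 2 (d=9, n=8) hits B1=F, B2=T, B3=F, B4=T, B5=F, B6=F, B7=F, B8=F, B9=S
test 3 (d=2, n=5) hits B1=F, B2=F, B3=T, B5=F, B6=T, B7=F, B8=F, B9=E
test 4 (d=9, n=12) hits B1=F, B2=T, B3=F, B4=T, B5=F, B6=F, B7=F, B8=F, B9=S
test 5 (d=1, n=5) hits B1=F, B2=F, B3=T, B5=F, B6=T, B7=F, B8=T, B8=F, B9=E
test 6 (d=2, n=9) hits B1=F, B2=F, B3=T, B5=F, B6=F, B7=F, B8=F, B9=E
test 7 (d=2, n=13) hits B1=F, B2=F, B3=T, B5=F, B6=F, B7=F, B8=F, B9=E
test 8 (d=10, n=1) hits B1=T, B3=T, B5=F, B6=F, B7=F, B8=F, B9=S
test 9 (d=5, n=8) hits B1=F, B2=F, B3=T, B5=F, B6=F, B7=F, B8=F, B9=E
pool-wide coverage (15 outcomes): B1=T, B1=F, B2=T, B2=F, B3=T, B3=F, B4=T, B5=F, B6=T, B6=F, B7=F, B8=T, B8=F, B9=S, B9=E
every size-1 subset falls short of the 15 outcomes (best: 9/15)
every size-2 subset falls short of the 15 outcomes (best: 14/15)
the canonical winner is {2, 5, 8}: size 3, full 15-outcome coverage, earliest index list among size-3 covers

Answer: 3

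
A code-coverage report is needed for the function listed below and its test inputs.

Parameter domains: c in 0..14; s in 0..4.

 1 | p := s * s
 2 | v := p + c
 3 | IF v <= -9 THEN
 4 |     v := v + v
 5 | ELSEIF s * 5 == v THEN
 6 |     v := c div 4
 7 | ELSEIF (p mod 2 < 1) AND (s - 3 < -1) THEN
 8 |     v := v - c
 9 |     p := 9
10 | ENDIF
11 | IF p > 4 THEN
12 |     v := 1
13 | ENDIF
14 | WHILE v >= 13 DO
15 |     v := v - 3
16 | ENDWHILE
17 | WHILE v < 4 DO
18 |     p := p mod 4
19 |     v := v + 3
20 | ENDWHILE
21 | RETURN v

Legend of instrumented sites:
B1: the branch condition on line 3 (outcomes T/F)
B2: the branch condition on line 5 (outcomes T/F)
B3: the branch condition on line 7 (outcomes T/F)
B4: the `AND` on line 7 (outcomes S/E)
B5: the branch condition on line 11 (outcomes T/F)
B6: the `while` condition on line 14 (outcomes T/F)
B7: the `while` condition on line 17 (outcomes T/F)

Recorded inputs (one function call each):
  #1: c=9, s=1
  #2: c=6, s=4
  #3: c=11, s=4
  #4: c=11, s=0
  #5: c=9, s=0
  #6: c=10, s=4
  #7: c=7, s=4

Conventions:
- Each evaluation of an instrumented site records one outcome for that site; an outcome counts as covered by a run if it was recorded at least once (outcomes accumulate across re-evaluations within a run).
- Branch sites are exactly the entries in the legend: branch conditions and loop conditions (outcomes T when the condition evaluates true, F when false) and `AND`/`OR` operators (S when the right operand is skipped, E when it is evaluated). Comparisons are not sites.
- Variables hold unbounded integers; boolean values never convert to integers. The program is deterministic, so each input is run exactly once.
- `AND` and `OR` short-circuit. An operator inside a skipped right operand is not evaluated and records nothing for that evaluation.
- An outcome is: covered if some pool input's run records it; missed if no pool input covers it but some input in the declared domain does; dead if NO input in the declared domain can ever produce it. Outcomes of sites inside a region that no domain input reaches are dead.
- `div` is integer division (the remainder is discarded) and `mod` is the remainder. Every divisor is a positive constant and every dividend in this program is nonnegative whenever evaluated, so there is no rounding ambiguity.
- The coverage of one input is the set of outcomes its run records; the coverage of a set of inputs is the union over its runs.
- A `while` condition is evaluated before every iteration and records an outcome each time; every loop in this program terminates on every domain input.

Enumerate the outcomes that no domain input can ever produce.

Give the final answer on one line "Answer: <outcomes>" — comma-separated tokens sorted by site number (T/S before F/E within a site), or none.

exhaustive pass over the 75-input domain:
  B1=T: never recorded by any domain input -> dead
  reachable outcomes have witnesses, e.g. B1=F (e.g. c=0, s=0), B2=T (e.g. c=0, s=0), B2=F (e.g. c=0, s=1), B3=T (e.g. c=1, s=0)

Answer: B1=T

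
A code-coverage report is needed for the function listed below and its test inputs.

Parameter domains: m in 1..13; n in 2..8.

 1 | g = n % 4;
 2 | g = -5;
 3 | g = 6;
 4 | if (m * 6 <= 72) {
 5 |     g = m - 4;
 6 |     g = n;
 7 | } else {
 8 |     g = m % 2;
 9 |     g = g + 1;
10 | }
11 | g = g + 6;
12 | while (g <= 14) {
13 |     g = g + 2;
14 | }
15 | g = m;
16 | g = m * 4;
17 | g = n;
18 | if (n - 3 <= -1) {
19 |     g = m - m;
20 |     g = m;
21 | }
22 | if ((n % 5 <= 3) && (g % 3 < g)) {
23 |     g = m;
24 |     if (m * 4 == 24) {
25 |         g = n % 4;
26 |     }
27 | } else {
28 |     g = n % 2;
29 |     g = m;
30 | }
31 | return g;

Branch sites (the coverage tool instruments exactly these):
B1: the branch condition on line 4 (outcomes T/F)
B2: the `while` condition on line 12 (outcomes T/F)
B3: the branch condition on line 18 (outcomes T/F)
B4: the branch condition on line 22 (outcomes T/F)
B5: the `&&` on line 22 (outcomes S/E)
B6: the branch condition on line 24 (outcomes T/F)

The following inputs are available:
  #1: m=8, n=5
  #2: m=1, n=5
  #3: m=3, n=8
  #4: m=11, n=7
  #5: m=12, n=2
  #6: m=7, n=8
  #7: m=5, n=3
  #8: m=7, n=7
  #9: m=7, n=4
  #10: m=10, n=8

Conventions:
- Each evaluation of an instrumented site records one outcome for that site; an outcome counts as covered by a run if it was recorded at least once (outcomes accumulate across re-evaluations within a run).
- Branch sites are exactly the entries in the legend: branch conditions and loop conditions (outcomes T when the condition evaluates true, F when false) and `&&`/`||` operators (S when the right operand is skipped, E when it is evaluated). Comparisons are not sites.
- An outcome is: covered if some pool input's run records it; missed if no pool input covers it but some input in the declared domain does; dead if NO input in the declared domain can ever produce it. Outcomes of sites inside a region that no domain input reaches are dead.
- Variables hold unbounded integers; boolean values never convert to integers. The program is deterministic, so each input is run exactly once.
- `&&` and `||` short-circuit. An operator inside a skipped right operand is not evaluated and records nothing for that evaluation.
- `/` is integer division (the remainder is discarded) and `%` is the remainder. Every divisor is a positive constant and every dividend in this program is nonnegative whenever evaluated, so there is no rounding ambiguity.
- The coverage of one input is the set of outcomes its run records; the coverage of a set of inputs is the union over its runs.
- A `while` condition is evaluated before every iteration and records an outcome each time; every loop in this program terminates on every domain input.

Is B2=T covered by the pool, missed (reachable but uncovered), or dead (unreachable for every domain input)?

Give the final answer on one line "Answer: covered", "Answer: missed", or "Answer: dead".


B2=T is recorded by pool input(s) 1, 2, 3, 4, 5, 6, 7, 8, 9, 10 -> covered
Answer: covered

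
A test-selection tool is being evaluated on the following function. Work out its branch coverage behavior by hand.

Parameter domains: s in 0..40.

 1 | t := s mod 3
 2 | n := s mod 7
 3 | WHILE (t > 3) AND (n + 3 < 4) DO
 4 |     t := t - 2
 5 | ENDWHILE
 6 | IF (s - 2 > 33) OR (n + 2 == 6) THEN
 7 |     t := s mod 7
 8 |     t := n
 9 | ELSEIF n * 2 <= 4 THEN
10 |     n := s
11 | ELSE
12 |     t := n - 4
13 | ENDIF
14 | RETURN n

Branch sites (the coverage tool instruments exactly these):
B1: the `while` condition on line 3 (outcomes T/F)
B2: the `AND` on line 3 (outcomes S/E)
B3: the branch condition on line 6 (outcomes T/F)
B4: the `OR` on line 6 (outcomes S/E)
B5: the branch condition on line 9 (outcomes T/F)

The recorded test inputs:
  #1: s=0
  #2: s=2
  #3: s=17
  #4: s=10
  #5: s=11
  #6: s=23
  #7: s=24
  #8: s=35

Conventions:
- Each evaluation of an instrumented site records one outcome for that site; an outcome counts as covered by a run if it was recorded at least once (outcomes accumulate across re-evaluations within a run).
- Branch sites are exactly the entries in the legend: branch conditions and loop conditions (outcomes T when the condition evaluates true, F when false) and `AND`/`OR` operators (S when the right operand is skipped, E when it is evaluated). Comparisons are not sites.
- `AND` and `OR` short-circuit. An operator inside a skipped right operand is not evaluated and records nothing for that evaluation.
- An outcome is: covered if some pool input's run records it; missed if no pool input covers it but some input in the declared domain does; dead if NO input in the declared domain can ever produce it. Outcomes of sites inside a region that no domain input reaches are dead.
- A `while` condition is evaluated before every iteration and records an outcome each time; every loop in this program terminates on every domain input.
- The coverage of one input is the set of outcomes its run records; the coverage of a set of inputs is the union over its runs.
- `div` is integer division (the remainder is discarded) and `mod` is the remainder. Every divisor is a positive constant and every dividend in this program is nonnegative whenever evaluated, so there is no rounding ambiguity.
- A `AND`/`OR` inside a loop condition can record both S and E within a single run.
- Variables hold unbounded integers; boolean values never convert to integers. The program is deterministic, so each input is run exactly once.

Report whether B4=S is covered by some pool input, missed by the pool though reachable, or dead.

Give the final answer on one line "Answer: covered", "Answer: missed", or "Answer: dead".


no pool input records B4=S
but domain input (s=36) does record it -> reachable, so missed
Answer: missed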